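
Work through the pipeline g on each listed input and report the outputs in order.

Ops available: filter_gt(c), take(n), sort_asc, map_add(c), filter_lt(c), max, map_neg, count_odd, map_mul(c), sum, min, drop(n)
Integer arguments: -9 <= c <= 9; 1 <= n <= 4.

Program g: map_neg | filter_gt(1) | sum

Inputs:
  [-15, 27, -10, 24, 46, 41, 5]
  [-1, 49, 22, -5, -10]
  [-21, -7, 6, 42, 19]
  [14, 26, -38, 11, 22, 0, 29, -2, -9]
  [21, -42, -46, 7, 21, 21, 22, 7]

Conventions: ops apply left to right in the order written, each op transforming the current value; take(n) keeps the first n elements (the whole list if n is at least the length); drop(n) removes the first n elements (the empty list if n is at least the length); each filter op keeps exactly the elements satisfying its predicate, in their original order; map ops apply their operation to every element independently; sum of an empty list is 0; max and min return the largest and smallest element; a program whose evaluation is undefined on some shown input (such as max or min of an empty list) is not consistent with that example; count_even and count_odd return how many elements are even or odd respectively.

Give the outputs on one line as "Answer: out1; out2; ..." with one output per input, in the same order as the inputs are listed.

25; 15; 28; 49; 88

Execution, op by op:
  [-15, 27, -10, 24, 46, 41, 5] -> [15, -27, 10, -24, -46, -41, -5] -> [15, 10] -> 25
  [-1, 49, 22, -5, -10] -> [1, -49, -22, 5, 10] -> [5, 10] -> 15
  [-21, -7, 6, 42, 19] -> [21, 7, -6, -42, -19] -> [21, 7] -> 28
  [14, 26, -38, 11, 22, 0, 29, -2, -9] -> [-14, -26, 38, -11, -22, 0, -29, 2, 9] -> [38, 2, 9] -> 49
  [21, -42, -46, 7, 21, 21, 22, 7] -> [-21, 42, 46, -7, -21, -21, -22, -7] -> [42, 46] -> 88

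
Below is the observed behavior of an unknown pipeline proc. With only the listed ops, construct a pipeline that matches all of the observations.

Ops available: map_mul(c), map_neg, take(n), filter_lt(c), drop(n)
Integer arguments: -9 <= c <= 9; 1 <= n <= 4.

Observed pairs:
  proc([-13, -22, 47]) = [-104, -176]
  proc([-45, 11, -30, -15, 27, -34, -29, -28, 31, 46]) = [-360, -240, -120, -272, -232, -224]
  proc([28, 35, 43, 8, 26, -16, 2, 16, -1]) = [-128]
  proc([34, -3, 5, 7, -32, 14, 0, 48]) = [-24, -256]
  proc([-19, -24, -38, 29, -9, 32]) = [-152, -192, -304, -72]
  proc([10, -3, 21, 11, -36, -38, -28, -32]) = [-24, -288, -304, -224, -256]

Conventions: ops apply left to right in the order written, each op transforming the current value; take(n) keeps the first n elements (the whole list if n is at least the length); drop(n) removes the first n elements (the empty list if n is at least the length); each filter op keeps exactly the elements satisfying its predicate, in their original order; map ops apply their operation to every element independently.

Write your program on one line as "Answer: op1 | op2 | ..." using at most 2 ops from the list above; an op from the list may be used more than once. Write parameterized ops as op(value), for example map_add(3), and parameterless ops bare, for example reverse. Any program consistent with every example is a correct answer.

map_mul(8) | filter_lt(-8)

Check, running the answer program on each example:
  [-13, -22, 47] -> [-104, -176, 376] -> [-104, -176]
  [-45, 11, -30, -15, 27, -34, -29, -28, 31, 46] -> [-360, 88, -240, -120, 216, -272, -232, -224, 248, 368] -> [-360, -240, -120, -272, -232, -224]
  [28, 35, 43, 8, 26, -16, 2, 16, -1] -> [224, 280, 344, 64, 208, -128, 16, 128, -8] -> [-128]
  [34, -3, 5, 7, -32, 14, 0, 48] -> [272, -24, 40, 56, -256, 112, 0, 384] -> [-24, -256]
  [-19, -24, -38, 29, -9, 32] -> [-152, -192, -304, 232, -72, 256] -> [-152, -192, -304, -72]
  [10, -3, 21, 11, -36, -38, -28, -32] -> [80, -24, 168, 88, -288, -304, -224, -256] -> [-24, -288, -304, -224, -256]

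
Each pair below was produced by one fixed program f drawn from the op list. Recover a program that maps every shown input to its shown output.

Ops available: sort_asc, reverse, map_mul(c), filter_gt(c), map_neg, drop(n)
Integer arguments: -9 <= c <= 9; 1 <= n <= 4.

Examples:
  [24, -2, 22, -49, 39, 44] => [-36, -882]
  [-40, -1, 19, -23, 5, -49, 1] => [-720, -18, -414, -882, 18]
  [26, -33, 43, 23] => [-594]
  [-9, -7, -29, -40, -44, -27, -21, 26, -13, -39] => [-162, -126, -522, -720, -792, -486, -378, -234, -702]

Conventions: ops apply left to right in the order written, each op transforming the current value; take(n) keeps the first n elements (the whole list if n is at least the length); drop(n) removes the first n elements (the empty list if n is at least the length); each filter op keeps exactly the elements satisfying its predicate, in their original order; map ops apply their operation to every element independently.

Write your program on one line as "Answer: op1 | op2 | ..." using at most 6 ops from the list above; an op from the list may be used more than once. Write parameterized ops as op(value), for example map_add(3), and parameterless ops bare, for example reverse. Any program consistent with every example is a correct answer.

map_neg | map_mul(6) | filter_gt(-9) | map_mul(-1) | map_mul(3)

Check, running the answer program on each example:
  [24, -2, 22, -49, 39, 44] -> [-24, 2, -22, 49, -39, -44] -> [-144, 12, -132, 294, -234, -264] -> [12, 294] -> [-12, -294] -> [-36, -882]
  [-40, -1, 19, -23, 5, -49, 1] -> [40, 1, -19, 23, -5, 49, -1] -> [240, 6, -114, 138, -30, 294, -6] -> [240, 6, 138, 294, -6] -> [-240, -6, -138, -294, 6] -> [-720, -18, -414, -882, 18]
  [26, -33, 43, 23] -> [-26, 33, -43, -23] -> [-156, 198, -258, -138] -> [198] -> [-198] -> [-594]
  [-9, -7, -29, -40, -44, -27, -21, 26, -13, -39] -> [9, 7, 29, 40, 44, 27, 21, -26, 13, 39] -> [54, 42, 174, 240, 264, 162, 126, -156, 78, 234] -> [54, 42, 174, 240, 264, 162, 126, 78, 234] -> [-54, -42, -174, -240, -264, -162, -126, -78, -234] -> [-162, -126, -522, -720, -792, -486, -378, -234, -702]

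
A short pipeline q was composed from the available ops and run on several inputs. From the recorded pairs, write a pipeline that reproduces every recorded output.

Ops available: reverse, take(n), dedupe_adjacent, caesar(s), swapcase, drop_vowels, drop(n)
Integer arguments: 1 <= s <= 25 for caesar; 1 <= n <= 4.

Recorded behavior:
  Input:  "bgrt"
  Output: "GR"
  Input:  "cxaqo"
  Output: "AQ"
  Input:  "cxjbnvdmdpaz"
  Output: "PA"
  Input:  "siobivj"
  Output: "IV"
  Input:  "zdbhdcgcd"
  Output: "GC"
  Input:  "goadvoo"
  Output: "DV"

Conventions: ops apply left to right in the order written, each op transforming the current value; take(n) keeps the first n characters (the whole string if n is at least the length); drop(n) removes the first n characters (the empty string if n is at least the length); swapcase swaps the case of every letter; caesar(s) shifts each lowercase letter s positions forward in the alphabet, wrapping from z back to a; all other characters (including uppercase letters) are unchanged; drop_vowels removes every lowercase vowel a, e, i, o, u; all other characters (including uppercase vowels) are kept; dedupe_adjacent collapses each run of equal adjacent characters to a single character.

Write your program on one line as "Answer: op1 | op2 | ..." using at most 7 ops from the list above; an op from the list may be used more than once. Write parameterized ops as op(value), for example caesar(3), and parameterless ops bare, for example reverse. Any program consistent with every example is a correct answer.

dedupe_adjacent | reverse | take(3) | drop(1) | swapcase | reverse

Check, running the answer program on each example:
  "bgrt" -> "bgrt" -> "trgb" -> "trg" -> "rg" -> "RG" -> "GR"
  "cxaqo" -> "cxaqo" -> "oqaxc" -> "oqa" -> "qa" -> "QA" -> "AQ"
  "cxjbnvdmdpaz" -> "cxjbnvdmdpaz" -> "zapdmdvnbjxc" -> "zap" -> "ap" -> "AP" -> "PA"
  "siobivj" -> "siobivj" -> "jvibois" -> "jvi" -> "vi" -> "VI" -> "IV"
  "zdbhdcgcd" -> "zdbhdcgcd" -> "dcgcdhbdz" -> "dcg" -> "cg" -> "CG" -> "GC"
  "goadvoo" -> "goadvo" -> "ovdaog" -> "ovd" -> "vd" -> "VD" -> "DV"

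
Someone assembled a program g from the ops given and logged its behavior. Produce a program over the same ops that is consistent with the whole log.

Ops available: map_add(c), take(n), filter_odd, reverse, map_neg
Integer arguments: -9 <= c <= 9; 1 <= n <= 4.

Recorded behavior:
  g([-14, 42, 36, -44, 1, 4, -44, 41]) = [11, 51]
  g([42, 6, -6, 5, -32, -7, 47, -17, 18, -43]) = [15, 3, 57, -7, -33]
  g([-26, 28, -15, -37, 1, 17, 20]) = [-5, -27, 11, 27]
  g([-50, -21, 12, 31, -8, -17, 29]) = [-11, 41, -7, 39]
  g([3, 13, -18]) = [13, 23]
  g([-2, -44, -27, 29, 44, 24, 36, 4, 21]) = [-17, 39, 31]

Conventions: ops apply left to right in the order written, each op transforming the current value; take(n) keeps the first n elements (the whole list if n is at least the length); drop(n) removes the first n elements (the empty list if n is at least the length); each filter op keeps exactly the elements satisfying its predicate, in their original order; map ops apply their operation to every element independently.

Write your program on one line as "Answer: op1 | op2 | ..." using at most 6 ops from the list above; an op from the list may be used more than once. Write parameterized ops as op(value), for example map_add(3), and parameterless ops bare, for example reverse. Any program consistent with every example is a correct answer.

map_add(2) | map_add(8) | reverse | filter_odd | reverse

Check, running the answer program on each example:
  [-14, 42, 36, -44, 1, 4, -44, 41] -> [-12, 44, 38, -42, 3, 6, -42, 43] -> [-4, 52, 46, -34, 11, 14, -34, 51] -> [51, -34, 14, 11, -34, 46, 52, -4] -> [51, 11] -> [11, 51]
  [42, 6, -6, 5, -32, -7, 47, -17, 18, -43] -> [44, 8, -4, 7, -30, -5, 49, -15, 20, -41] -> [52, 16, 4, 15, -22, 3, 57, -7, 28, -33] -> [-33, 28, -7, 57, 3, -22, 15, 4, 16, 52] -> [-33, -7, 57, 3, 15] -> [15, 3, 57, -7, -33]
  [-26, 28, -15, -37, 1, 17, 20] -> [-24, 30, -13, -35, 3, 19, 22] -> [-16, 38, -5, -27, 11, 27, 30] -> [30, 27, 11, -27, -5, 38, -16] -> [27, 11, -27, -5] -> [-5, -27, 11, 27]
  [-50, -21, 12, 31, -8, -17, 29] -> [-48, -19, 14, 33, -6, -15, 31] -> [-40, -11, 22, 41, 2, -7, 39] -> [39, -7, 2, 41, 22, -11, -40] -> [39, -7, 41, -11] -> [-11, 41, -7, 39]
  [3, 13, -18] -> [5, 15, -16] -> [13, 23, -8] -> [-8, 23, 13] -> [23, 13] -> [13, 23]
  [-2, -44, -27, 29, 44, 24, 36, 4, 21] -> [0, -42, -25, 31, 46, 26, 38, 6, 23] -> [8, -34, -17, 39, 54, 34, 46, 14, 31] -> [31, 14, 46, 34, 54, 39, -17, -34, 8] -> [31, 39, -17] -> [-17, 39, 31]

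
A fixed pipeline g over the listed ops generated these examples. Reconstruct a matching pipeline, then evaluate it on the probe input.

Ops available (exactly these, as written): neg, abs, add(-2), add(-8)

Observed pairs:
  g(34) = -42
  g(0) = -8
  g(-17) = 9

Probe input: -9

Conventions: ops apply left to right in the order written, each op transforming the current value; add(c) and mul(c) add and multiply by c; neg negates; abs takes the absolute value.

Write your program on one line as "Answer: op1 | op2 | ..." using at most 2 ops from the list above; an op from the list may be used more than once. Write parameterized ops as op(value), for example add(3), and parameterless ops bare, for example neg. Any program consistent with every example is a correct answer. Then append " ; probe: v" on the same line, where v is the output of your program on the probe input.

neg | add(-8) ; probe: 1

Check, running the answer program on each example:
  34 -> -34 -> -42
  0 -> 0 -> -8
  -17 -> 17 -> 9
  probe: -9 -> 9 -> 1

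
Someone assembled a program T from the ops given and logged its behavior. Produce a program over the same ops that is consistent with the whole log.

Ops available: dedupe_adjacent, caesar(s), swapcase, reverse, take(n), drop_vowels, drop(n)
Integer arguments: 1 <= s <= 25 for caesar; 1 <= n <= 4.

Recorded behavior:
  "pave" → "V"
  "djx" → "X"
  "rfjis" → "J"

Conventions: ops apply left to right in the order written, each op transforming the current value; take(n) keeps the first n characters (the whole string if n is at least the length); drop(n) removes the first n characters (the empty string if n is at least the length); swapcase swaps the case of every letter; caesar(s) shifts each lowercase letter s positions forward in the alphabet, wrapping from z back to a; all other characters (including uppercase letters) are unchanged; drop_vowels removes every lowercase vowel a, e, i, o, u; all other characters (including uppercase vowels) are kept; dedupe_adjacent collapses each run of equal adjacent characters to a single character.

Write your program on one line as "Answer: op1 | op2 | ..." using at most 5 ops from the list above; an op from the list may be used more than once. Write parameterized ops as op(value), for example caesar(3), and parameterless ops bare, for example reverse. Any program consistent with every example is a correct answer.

take(3) | swapcase | reverse | take(1)

Check, running the answer program on each example:
  "pave" -> "pav" -> "PAV" -> "VAP" -> "V"
  "djx" -> "djx" -> "DJX" -> "XJD" -> "X"
  "rfjis" -> "rfj" -> "RFJ" -> "JFR" -> "J"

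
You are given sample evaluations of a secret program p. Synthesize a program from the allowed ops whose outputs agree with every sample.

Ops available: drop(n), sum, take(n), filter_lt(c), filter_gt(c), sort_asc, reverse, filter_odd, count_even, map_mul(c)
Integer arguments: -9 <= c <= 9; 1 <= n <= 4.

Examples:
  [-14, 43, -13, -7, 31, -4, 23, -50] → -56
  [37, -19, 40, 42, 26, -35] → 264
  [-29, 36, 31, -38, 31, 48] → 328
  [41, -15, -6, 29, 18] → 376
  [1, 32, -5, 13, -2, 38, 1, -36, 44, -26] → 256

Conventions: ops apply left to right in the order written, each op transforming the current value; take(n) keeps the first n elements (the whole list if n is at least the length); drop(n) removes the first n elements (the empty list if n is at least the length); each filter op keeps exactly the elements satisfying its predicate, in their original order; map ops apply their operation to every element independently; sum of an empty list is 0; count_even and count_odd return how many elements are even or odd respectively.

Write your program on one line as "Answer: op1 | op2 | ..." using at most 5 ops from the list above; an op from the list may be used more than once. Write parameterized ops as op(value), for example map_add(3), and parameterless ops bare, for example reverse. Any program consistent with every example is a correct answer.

drop(3) | sort_asc | map_mul(8) | sum

Check, running the answer program on each example:
  [-14, 43, -13, -7, 31, -4, 23, -50] -> [-7, 31, -4, 23, -50] -> [-50, -7, -4, 23, 31] -> [-400, -56, -32, 184, 248] -> -56
  [37, -19, 40, 42, 26, -35] -> [42, 26, -35] -> [-35, 26, 42] -> [-280, 208, 336] -> 264
  [-29, 36, 31, -38, 31, 48] -> [-38, 31, 48] -> [-38, 31, 48] -> [-304, 248, 384] -> 328
  [41, -15, -6, 29, 18] -> [29, 18] -> [18, 29] -> [144, 232] -> 376
  [1, 32, -5, 13, -2, 38, 1, -36, 44, -26] -> [13, -2, 38, 1, -36, 44, -26] -> [-36, -26, -2, 1, 13, 38, 44] -> [-288, -208, -16, 8, 104, 304, 352] -> 256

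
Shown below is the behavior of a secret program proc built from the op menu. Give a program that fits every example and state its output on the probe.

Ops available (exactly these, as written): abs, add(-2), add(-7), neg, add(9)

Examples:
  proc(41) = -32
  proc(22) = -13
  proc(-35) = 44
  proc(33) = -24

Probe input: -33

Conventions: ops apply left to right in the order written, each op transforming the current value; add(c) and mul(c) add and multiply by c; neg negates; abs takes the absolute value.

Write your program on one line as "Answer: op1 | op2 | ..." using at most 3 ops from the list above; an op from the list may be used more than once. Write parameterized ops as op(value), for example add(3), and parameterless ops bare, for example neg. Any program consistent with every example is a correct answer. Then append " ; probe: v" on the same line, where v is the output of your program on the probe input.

add(-2) | add(-7) | neg ; probe: 42

Check, running the answer program on each example:
  41 -> 39 -> 32 -> -32
  22 -> 20 -> 13 -> -13
  -35 -> -37 -> -44 -> 44
  33 -> 31 -> 24 -> -24
  probe: -33 -> -35 -> -42 -> 42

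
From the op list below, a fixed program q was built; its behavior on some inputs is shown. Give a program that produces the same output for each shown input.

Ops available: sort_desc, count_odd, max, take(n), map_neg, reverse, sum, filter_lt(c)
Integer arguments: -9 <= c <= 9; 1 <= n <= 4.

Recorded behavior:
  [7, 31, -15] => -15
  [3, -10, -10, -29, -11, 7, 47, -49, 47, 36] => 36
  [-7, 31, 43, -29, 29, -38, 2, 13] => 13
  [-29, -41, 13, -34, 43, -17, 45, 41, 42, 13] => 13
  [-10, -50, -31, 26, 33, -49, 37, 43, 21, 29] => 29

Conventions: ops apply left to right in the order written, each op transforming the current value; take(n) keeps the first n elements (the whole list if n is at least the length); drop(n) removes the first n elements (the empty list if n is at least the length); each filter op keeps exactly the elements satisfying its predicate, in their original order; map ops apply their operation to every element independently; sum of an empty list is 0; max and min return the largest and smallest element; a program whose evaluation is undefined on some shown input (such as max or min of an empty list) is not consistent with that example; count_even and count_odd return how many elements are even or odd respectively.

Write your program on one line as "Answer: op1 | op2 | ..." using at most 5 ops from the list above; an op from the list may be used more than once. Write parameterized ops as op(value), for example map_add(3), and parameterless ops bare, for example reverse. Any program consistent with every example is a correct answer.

reverse | take(3) | take(1) | max

Check, running the answer program on each example:
  [7, 31, -15] -> [-15, 31, 7] -> [-15, 31, 7] -> [-15] -> -15
  [3, -10, -10, -29, -11, 7, 47, -49, 47, 36] -> [36, 47, -49, 47, 7, -11, -29, -10, -10, 3] -> [36, 47, -49] -> [36] -> 36
  [-7, 31, 43, -29, 29, -38, 2, 13] -> [13, 2, -38, 29, -29, 43, 31, -7] -> [13, 2, -38] -> [13] -> 13
  [-29, -41, 13, -34, 43, -17, 45, 41, 42, 13] -> [13, 42, 41, 45, -17, 43, -34, 13, -41, -29] -> [13, 42, 41] -> [13] -> 13
  [-10, -50, -31, 26, 33, -49, 37, 43, 21, 29] -> [29, 21, 43, 37, -49, 33, 26, -31, -50, -10] -> [29, 21, 43] -> [29] -> 29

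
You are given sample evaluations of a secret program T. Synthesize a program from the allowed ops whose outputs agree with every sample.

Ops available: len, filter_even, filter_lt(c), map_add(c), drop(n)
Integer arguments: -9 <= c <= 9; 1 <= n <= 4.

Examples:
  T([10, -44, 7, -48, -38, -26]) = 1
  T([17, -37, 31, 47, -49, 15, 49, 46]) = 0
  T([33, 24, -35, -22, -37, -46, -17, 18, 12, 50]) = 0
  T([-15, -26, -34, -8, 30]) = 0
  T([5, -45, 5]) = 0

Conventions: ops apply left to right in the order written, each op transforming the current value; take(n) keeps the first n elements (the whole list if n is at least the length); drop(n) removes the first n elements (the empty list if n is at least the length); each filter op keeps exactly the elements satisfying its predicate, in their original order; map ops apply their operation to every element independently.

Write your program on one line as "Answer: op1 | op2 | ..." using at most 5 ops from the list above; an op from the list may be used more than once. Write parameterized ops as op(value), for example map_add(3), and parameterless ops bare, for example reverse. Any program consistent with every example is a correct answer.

filter_even | map_add(-9) | filter_lt(-3) | drop(3) | len

Check, running the answer program on each example:
  [10, -44, 7, -48, -38, -26] -> [10, -44, -48, -38, -26] -> [1, -53, -57, -47, -35] -> [-53, -57, -47, -35] -> [-35] -> 1
  [17, -37, 31, 47, -49, 15, 49, 46] -> [46] -> [37] -> [] -> [] -> 0
  [33, 24, -35, -22, -37, -46, -17, 18, 12, 50] -> [24, -22, -46, 18, 12, 50] -> [15, -31, -55, 9, 3, 41] -> [-31, -55] -> [] -> 0
  [-15, -26, -34, -8, 30] -> [-26, -34, -8, 30] -> [-35, -43, -17, 21] -> [-35, -43, -17] -> [] -> 0
  [5, -45, 5] -> [] -> [] -> [] -> [] -> 0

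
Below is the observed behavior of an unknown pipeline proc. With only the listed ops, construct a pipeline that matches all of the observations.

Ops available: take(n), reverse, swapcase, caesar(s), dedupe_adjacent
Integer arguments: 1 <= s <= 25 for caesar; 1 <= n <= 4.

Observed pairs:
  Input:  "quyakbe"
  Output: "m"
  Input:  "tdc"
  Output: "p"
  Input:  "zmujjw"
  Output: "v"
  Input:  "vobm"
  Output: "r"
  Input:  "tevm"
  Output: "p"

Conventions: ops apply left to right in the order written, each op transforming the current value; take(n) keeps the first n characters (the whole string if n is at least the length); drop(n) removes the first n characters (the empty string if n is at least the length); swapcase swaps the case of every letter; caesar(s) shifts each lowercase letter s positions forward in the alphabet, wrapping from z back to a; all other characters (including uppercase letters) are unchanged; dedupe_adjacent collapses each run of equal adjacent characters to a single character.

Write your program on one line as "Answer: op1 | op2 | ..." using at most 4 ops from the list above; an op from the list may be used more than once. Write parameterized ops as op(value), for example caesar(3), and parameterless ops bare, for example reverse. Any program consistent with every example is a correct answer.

take(1) | caesar(25) | caesar(23)

Check, running the answer program on each example:
  "quyakbe" -> "q" -> "p" -> "m"
  "tdc" -> "t" -> "s" -> "p"
  "zmujjw" -> "z" -> "y" -> "v"
  "vobm" -> "v" -> "u" -> "r"
  "tevm" -> "t" -> "s" -> "p"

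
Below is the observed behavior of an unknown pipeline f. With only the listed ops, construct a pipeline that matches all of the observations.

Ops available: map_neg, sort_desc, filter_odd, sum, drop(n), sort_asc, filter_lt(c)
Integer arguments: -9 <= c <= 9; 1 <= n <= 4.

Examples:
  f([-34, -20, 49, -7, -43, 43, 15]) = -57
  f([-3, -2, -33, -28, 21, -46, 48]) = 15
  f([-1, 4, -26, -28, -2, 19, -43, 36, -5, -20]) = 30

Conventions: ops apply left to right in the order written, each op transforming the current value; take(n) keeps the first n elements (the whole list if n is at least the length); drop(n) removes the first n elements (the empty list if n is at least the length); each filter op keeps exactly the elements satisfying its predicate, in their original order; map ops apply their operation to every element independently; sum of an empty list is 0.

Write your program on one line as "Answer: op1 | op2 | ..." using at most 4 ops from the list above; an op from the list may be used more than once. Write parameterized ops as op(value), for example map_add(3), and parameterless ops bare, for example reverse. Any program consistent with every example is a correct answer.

map_neg | filter_odd | sum

Check, running the answer program on each example:
  [-34, -20, 49, -7, -43, 43, 15] -> [34, 20, -49, 7, 43, -43, -15] -> [-49, 7, 43, -43, -15] -> -57
  [-3, -2, -33, -28, 21, -46, 48] -> [3, 2, 33, 28, -21, 46, -48] -> [3, 33, -21] -> 15
  [-1, 4, -26, -28, -2, 19, -43, 36, -5, -20] -> [1, -4, 26, 28, 2, -19, 43, -36, 5, 20] -> [1, -19, 43, 5] -> 30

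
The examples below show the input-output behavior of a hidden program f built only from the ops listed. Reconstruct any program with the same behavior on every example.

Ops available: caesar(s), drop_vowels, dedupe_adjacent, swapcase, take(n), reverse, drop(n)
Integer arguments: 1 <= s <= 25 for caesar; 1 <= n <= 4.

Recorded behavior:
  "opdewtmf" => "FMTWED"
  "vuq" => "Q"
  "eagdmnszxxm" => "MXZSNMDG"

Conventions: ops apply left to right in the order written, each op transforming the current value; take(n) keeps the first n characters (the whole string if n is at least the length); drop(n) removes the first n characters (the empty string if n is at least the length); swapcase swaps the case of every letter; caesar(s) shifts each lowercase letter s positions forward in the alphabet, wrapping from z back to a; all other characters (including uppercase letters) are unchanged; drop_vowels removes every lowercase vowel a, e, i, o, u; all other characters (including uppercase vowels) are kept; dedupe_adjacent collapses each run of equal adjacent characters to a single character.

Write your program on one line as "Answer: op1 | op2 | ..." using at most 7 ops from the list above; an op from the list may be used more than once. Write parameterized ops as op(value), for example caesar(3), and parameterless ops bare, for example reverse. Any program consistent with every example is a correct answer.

swapcase | drop(2) | swapcase | reverse | swapcase | dedupe_adjacent

Check, running the answer program on each example:
  "opdewtmf" -> "OPDEWTMF" -> "DEWTMF" -> "dewtmf" -> "fmtwed" -> "FMTWED" -> "FMTWED"
  "vuq" -> "VUQ" -> "Q" -> "q" -> "q" -> "Q" -> "Q"
  "eagdmnszxxm" -> "EAGDMNSZXXM" -> "GDMNSZXXM" -> "gdmnszxxm" -> "mxxzsnmdg" -> "MXXZSNMDG" -> "MXZSNMDG"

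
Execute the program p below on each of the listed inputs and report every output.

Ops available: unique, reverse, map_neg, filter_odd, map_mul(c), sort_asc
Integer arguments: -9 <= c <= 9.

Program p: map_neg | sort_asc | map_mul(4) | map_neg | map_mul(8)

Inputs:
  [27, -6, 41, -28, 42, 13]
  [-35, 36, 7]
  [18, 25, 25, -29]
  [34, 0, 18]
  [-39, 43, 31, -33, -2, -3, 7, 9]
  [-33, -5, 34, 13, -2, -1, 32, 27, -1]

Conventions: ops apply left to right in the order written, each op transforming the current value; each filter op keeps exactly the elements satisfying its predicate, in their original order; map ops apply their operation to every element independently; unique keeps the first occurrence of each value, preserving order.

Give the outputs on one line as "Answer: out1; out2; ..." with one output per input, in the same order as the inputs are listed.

Execution, op by op:
  [27, -6, 41, -28, 42, 13] -> [-27, 6, -41, 28, -42, -13] -> [-42, -41, -27, -13, 6, 28] -> [-168, -164, -108, -52, 24, 112] -> [168, 164, 108, 52, -24, -112] -> [1344, 1312, 864, 416, -192, -896]
  [-35, 36, 7] -> [35, -36, -7] -> [-36, -7, 35] -> [-144, -28, 140] -> [144, 28, -140] -> [1152, 224, -1120]
  [18, 25, 25, -29] -> [-18, -25, -25, 29] -> [-25, -25, -18, 29] -> [-100, -100, -72, 116] -> [100, 100, 72, -116] -> [800, 800, 576, -928]
  [34, 0, 18] -> [-34, 0, -18] -> [-34, -18, 0] -> [-136, -72, 0] -> [136, 72, 0] -> [1088, 576, 0]
  [-39, 43, 31, -33, -2, -3, 7, 9] -> [39, -43, -31, 33, 2, 3, -7, -9] -> [-43, -31, -9, -7, 2, 3, 33, 39] -> [-172, -124, -36, -28, 8, 12, 132, 156] -> [172, 124, 36, 28, -8, -12, -132, -156] -> [1376, 992, 288, 224, -64, -96, -1056, -1248]
  [-33, -5, 34, 13, -2, -1, 32, 27, -1] -> [33, 5, -34, -13, 2, 1, -32, -27, 1] -> [-34, -32, -27, -13, 1, 1, 2, 5, 33] -> [-136, -128, -108, -52, 4, 4, 8, 20, 132] -> [136, 128, 108, 52, -4, -4, -8, -20, -132] -> [1088, 1024, 864, 416, -32, -32, -64, -160, -1056]

[1344, 1312, 864, 416, -192, -896]; [1152, 224, -1120]; [800, 800, 576, -928]; [1088, 576, 0]; [1376, 992, 288, 224, -64, -96, -1056, -1248]; [1088, 1024, 864, 416, -32, -32, -64, -160, -1056]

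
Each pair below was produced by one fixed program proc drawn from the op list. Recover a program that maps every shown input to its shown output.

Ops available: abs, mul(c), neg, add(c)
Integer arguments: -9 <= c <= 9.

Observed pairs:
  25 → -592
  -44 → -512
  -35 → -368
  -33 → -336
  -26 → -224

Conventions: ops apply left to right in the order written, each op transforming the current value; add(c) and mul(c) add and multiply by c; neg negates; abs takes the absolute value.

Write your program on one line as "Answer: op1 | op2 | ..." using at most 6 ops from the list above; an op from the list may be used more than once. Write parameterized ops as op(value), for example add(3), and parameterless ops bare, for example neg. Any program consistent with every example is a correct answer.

add(7) | add(6) | mul(-4) | add(4) | abs | mul(-4)

Check, running the answer program on each example:
  25 -> 32 -> 38 -> -152 -> -148 -> 148 -> -592
  -44 -> -37 -> -31 -> 124 -> 128 -> 128 -> -512
  -35 -> -28 -> -22 -> 88 -> 92 -> 92 -> -368
  -33 -> -26 -> -20 -> 80 -> 84 -> 84 -> -336
  -26 -> -19 -> -13 -> 52 -> 56 -> 56 -> -224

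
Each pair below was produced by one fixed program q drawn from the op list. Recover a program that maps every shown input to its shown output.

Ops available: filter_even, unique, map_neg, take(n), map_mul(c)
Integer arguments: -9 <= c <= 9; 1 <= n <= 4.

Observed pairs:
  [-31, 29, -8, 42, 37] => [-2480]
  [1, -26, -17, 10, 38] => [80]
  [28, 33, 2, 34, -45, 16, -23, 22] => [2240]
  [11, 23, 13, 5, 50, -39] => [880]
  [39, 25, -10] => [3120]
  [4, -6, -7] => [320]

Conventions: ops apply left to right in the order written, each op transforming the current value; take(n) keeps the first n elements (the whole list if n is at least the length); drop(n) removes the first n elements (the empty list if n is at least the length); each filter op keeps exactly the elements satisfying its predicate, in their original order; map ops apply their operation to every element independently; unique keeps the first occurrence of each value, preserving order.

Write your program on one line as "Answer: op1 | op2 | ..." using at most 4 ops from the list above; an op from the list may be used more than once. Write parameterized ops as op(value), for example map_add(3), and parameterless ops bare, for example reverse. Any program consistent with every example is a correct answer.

map_mul(-8) | map_mul(5) | take(1) | map_mul(-2)

Check, running the answer program on each example:
  [-31, 29, -8, 42, 37] -> [248, -232, 64, -336, -296] -> [1240, -1160, 320, -1680, -1480] -> [1240] -> [-2480]
  [1, -26, -17, 10, 38] -> [-8, 208, 136, -80, -304] -> [-40, 1040, 680, -400, -1520] -> [-40] -> [80]
  [28, 33, 2, 34, -45, 16, -23, 22] -> [-224, -264, -16, -272, 360, -128, 184, -176] -> [-1120, -1320, -80, -1360, 1800, -640, 920, -880] -> [-1120] -> [2240]
  [11, 23, 13, 5, 50, -39] -> [-88, -184, -104, -40, -400, 312] -> [-440, -920, -520, -200, -2000, 1560] -> [-440] -> [880]
  [39, 25, -10] -> [-312, -200, 80] -> [-1560, -1000, 400] -> [-1560] -> [3120]
  [4, -6, -7] -> [-32, 48, 56] -> [-160, 240, 280] -> [-160] -> [320]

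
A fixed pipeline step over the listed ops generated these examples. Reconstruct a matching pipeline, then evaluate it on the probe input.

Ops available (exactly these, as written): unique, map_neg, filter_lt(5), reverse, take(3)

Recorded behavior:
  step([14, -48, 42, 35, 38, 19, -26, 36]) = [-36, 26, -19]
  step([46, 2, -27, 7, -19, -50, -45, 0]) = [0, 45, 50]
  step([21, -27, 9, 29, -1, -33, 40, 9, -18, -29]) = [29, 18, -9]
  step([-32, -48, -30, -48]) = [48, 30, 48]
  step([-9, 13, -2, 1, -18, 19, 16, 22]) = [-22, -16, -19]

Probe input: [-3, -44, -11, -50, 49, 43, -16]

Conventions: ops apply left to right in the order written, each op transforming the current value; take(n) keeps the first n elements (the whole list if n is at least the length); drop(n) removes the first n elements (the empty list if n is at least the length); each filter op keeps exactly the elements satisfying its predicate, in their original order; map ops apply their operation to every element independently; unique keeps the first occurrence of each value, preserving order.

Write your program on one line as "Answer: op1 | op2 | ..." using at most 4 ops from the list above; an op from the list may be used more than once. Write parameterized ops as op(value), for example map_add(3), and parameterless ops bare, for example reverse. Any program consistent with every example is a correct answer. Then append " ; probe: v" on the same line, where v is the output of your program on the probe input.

reverse | map_neg | take(3) ; probe: [16, -43, -49]

Check, running the answer program on each example:
  [14, -48, 42, 35, 38, 19, -26, 36] -> [36, -26, 19, 38, 35, 42, -48, 14] -> [-36, 26, -19, -38, -35, -42, 48, -14] -> [-36, 26, -19]
  [46, 2, -27, 7, -19, -50, -45, 0] -> [0, -45, -50, -19, 7, -27, 2, 46] -> [0, 45, 50, 19, -7, 27, -2, -46] -> [0, 45, 50]
  [21, -27, 9, 29, -1, -33, 40, 9, -18, -29] -> [-29, -18, 9, 40, -33, -1, 29, 9, -27, 21] -> [29, 18, -9, -40, 33, 1, -29, -9, 27, -21] -> [29, 18, -9]
  [-32, -48, -30, -48] -> [-48, -30, -48, -32] -> [48, 30, 48, 32] -> [48, 30, 48]
  [-9, 13, -2, 1, -18, 19, 16, 22] -> [22, 16, 19, -18, 1, -2, 13, -9] -> [-22, -16, -19, 18, -1, 2, -13, 9] -> [-22, -16, -19]
  probe: [-3, -44, -11, -50, 49, 43, -16] -> [-16, 43, 49, -50, -11, -44, -3] -> [16, -43, -49, 50, 11, 44, 3] -> [16, -43, -49]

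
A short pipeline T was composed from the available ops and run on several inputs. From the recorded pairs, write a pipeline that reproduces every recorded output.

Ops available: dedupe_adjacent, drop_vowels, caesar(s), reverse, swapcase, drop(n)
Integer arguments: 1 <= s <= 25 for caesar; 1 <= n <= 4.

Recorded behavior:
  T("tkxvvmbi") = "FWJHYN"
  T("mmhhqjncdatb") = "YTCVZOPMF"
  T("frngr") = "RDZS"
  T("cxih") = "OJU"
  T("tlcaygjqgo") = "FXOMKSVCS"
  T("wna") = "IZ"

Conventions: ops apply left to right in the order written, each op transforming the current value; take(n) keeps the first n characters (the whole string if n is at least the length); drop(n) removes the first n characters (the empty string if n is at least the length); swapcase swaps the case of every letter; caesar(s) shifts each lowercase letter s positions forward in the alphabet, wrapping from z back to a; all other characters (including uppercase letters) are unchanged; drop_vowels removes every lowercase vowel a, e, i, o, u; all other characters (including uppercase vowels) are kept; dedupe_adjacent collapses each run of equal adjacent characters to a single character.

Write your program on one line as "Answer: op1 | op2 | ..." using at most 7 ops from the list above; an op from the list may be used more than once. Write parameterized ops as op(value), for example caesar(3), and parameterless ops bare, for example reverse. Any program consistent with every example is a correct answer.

reverse | caesar(12) | dedupe_adjacent | drop(1) | reverse | swapcase

Check, running the answer program on each example:
  "tkxvvmbi" -> "ibmvvxkt" -> "unyhhjwf" -> "unyhjwf" -> "nyhjwf" -> "fwjhyn" -> "FWJHYN"
  "mmhhqjncdatb" -> "btadcnjqhhmm" -> "nfmpozvcttyy" -> "nfmpozvcty" -> "fmpozvcty" -> "ytcvzopmf" -> "YTCVZOPMF"
  "frngr" -> "rgnrf" -> "dszdr" -> "dszdr" -> "szdr" -> "rdzs" -> "RDZS"
  "cxih" -> "hixc" -> "tujo" -> "tujo" -> "ujo" -> "oju" -> "OJU"
  "tlcaygjqgo" -> "ogqjgyaclt" -> "ascvskmoxf" -> "ascvskmoxf" -> "scvskmoxf" -> "fxomksvcs" -> "FXOMKSVCS"
  "wna" -> "anw" -> "mzi" -> "mzi" -> "zi" -> "iz" -> "IZ"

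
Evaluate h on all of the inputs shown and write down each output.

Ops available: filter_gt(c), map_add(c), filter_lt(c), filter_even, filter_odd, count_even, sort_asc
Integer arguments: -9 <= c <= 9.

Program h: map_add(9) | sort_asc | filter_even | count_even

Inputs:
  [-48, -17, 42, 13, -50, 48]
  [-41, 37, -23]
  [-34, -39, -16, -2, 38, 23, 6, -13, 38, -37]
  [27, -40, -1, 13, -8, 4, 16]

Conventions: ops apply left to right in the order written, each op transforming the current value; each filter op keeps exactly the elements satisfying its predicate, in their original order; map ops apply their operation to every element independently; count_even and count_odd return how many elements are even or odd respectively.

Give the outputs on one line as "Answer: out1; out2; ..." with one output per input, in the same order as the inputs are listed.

2; 3; 4; 3

Execution, op by op:
  [-48, -17, 42, 13, -50, 48] -> [-39, -8, 51, 22, -41, 57] -> [-41, -39, -8, 22, 51, 57] -> [-8, 22] -> 2
  [-41, 37, -23] -> [-32, 46, -14] -> [-32, -14, 46] -> [-32, -14, 46] -> 3
  [-34, -39, -16, -2, 38, 23, 6, -13, 38, -37] -> [-25, -30, -7, 7, 47, 32, 15, -4, 47, -28] -> [-30, -28, -25, -7, -4, 7, 15, 32, 47, 47] -> [-30, -28, -4, 32] -> 4
  [27, -40, -1, 13, -8, 4, 16] -> [36, -31, 8, 22, 1, 13, 25] -> [-31, 1, 8, 13, 22, 25, 36] -> [8, 22, 36] -> 3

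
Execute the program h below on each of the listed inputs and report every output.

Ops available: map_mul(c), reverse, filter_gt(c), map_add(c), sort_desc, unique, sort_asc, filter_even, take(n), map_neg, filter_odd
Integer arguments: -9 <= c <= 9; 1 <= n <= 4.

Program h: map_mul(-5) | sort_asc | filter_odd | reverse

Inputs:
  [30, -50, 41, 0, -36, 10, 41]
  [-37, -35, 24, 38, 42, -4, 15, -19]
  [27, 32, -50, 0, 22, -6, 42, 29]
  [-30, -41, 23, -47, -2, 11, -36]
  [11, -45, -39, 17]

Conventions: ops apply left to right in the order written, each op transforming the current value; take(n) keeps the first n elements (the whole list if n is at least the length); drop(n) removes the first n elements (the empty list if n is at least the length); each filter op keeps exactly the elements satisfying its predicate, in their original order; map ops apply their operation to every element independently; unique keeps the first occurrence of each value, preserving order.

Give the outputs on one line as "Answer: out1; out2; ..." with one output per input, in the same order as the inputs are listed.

[-205, -205]; [185, 175, 95, -75]; [-135, -145]; [235, 205, -55, -115]; [225, 195, -55, -85]

Execution, op by op:
  [30, -50, 41, 0, -36, 10, 41] -> [-150, 250, -205, 0, 180, -50, -205] -> [-205, -205, -150, -50, 0, 180, 250] -> [-205, -205] -> [-205, -205]
  [-37, -35, 24, 38, 42, -4, 15, -19] -> [185, 175, -120, -190, -210, 20, -75, 95] -> [-210, -190, -120, -75, 20, 95, 175, 185] -> [-75, 95, 175, 185] -> [185, 175, 95, -75]
  [27, 32, -50, 0, 22, -6, 42, 29] -> [-135, -160, 250, 0, -110, 30, -210, -145] -> [-210, -160, -145, -135, -110, 0, 30, 250] -> [-145, -135] -> [-135, -145]
  [-30, -41, 23, -47, -2, 11, -36] -> [150, 205, -115, 235, 10, -55, 180] -> [-115, -55, 10, 150, 180, 205, 235] -> [-115, -55, 205, 235] -> [235, 205, -55, -115]
  [11, -45, -39, 17] -> [-55, 225, 195, -85] -> [-85, -55, 195, 225] -> [-85, -55, 195, 225] -> [225, 195, -55, -85]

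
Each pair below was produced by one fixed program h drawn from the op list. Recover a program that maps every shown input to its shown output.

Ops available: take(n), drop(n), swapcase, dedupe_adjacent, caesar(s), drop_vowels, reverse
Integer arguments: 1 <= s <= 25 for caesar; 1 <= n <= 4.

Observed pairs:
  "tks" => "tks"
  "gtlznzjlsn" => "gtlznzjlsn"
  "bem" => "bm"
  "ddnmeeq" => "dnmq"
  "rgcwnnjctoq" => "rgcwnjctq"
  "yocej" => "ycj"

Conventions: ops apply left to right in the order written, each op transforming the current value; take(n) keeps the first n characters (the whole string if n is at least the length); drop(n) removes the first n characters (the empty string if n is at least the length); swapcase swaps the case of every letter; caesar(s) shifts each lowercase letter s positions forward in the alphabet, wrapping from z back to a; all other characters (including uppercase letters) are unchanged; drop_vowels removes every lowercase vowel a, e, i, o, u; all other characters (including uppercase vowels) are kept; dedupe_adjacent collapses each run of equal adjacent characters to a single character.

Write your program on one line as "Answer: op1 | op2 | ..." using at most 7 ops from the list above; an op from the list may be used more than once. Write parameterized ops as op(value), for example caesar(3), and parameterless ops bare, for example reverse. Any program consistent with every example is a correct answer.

reverse | swapcase | dedupe_adjacent | swapcase | drop_vowels | reverse

Check, running the answer program on each example:
  "tks" -> "skt" -> "SKT" -> "SKT" -> "skt" -> "skt" -> "tks"
  "gtlznzjlsn" -> "nsljznzltg" -> "NSLJZNZLTG" -> "NSLJZNZLTG" -> "nsljznzltg" -> "nsljznzltg" -> "gtlznzjlsn"
  "bem" -> "meb" -> "MEB" -> "MEB" -> "meb" -> "mb" -> "bm"
  "ddnmeeq" -> "qeemndd" -> "QEEMNDD" -> "QEMND" -> "qemnd" -> "qmnd" -> "dnmq"
  "rgcwnnjctoq" -> "qotcjnnwcgr" -> "QOTCJNNWCGR" -> "QOTCJNWCGR" -> "qotcjnwcgr" -> "qtcjnwcgr" -> "rgcwnjctq"
  "yocej" -> "jecoy" -> "JECOY" -> "JECOY" -> "jecoy" -> "jcy" -> "ycj"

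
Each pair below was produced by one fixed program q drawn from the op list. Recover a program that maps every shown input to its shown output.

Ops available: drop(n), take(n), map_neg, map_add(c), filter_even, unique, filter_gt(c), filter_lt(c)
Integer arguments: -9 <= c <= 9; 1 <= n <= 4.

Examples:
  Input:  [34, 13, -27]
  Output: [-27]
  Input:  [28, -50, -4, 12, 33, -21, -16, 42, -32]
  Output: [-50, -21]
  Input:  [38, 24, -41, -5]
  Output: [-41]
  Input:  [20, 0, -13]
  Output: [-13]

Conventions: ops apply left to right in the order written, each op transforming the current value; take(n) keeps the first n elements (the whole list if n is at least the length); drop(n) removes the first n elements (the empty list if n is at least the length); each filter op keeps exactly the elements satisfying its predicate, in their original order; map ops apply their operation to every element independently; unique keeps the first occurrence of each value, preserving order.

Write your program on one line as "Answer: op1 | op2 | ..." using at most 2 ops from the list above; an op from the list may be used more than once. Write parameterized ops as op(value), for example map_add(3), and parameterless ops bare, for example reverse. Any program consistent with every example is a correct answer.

filter_lt(-8) | take(2)

Check, running the answer program on each example:
  [34, 13, -27] -> [-27] -> [-27]
  [28, -50, -4, 12, 33, -21, -16, 42, -32] -> [-50, -21, -16, -32] -> [-50, -21]
  [38, 24, -41, -5] -> [-41] -> [-41]
  [20, 0, -13] -> [-13] -> [-13]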